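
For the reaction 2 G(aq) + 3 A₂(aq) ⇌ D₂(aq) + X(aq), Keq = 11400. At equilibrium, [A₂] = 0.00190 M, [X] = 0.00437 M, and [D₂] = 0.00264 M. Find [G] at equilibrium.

At equilibrium, Keq = [D₂]·[X] / ([G]²·[A₂]³) = 11400.
(0.00264)·(0.00437) / (([G])²·(0.00190)³) = 11400
[G]² = 0.148 ⇒ [G] = 0.384 M

[G] = 0.384 M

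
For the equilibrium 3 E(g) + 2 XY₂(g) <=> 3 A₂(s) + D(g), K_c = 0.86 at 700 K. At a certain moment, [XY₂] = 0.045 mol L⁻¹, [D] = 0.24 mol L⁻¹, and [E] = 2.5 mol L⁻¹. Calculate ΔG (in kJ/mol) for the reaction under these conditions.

ΔG = 12.7 kJ/mol

(A₂ is a pure solid — omitted from Q_c.)
Q_c = [D] / ([E]³·[XY₂]²) = (0.24) / ((2.5)³·(0.045)²) = 7.59
ΔG = RT ln(Q_c/K_c) = (8.314 J mol⁻¹ K⁻¹)(700 K) × ln(7.59/0.86)
   = (5.820 kJ/mol)(2.178) = 12.7 kJ/mol
ΔG > 0, so the forward reaction is non-spontaneous (proceeds in reverse).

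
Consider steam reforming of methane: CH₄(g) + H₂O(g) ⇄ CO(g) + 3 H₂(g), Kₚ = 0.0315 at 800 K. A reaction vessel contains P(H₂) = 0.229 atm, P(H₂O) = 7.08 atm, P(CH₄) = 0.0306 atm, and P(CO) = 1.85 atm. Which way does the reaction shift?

Qₚ = P(CO)·P(H₂)³ / (P(CH₄)·P(H₂O)) = (1.85)·(0.229)³ / ((0.0306)·(7.08)) = 0.103
Qₚ = 0.103 > Kₚ = 0.0315, so the reverse reaction proceeds.

in the reverse direction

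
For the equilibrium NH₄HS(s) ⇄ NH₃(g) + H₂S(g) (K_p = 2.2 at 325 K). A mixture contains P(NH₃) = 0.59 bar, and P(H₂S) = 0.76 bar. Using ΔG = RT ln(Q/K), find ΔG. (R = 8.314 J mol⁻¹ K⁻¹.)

(NH₄HS is a pure solid — omitted from Q_p.)
Q_p = P(NH₃)·P(H₂S) = (0.59)·(0.76) = 0.448
ΔG = RT ln(Q_p/K_p) = (8.314 J mol⁻¹ K⁻¹)(325 K) × ln(0.448/2.2)
   = (2.702 kJ/mol)(-1.591) = -4.30 kJ/mol
ΔG < 0, so the forward reaction is spontaneous (proceeds forward).

ΔG = -4.30 kJ/mol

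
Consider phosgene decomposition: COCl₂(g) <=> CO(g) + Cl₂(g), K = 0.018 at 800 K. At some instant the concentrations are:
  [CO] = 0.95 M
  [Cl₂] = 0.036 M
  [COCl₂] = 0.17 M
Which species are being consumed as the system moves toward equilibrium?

CO, Cl₂ (products)

Q = [CO]·[Cl₂] / [COCl₂] = (0.95)·(0.036) / (0.17) = 0.20
Q = 0.20 > K = 0.018: net reverse reaction.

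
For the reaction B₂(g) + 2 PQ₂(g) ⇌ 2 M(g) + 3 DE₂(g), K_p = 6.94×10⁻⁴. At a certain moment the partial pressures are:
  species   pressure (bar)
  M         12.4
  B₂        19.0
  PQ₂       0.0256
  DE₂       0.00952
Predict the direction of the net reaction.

to the left

Q_p = P(M)²·P(DE₂)³ / (P(B₂)·P(PQ₂)²) = (12.4)²·(0.00952)³ / ((19.0)·(0.0256)²) = 0.0107
Q_p = 0.0107 > K_p = 6.94×10⁻⁴, so the reverse reaction proceeds.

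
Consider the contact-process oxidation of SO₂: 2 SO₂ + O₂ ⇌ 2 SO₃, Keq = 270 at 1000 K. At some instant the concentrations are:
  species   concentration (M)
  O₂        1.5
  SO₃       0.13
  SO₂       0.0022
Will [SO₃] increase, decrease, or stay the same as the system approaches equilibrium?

decrease

Q = [SO₃]² / ([SO₂]²·[O₂]) = (0.13)² / ((0.0022)²·(1.5)) = 2300
Q = 2300 > Keq = 270: net reverse reaction.
SO₃ is a product, so it decreases.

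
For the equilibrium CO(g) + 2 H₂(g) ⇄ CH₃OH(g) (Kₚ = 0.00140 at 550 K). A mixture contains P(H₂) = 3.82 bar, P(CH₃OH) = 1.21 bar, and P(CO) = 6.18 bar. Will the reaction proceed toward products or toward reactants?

in the reverse direction

Qₚ = P(CH₃OH) / (P(CO)·P(H₂)²) = (1.21) / ((6.18)·(3.82)²) = 0.0134
Qₚ = 0.0134 > Kₚ = 0.00140, so the reverse reaction proceeds.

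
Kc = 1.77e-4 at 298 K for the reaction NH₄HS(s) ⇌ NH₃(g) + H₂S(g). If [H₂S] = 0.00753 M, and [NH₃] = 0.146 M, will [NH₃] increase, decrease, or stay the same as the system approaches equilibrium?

decrease

(NH₄HS is a pure solid — omitted from Qc.)
Qc = [NH₃]·[H₂S] = (0.146)·(0.00753) = 0.00110
Qc = 0.00110 > Kc = 1.77e-4: net reverse reaction.
NH₃ is a product, so it decreases.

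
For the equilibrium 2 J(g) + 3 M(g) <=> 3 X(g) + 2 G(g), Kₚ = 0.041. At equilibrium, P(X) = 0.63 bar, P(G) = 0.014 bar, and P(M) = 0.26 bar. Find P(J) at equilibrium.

P(J) = 0.26 bar

At equilibrium, Kₚ = P(X)³·P(G)² / (P(J)²·P(M)³) = 0.041.
(0.63)³·(0.014)² / ((P(J))²·(0.26)³) = 0.041
P(J)² = 0.0680 ⇒ P(J) = 0.26 bar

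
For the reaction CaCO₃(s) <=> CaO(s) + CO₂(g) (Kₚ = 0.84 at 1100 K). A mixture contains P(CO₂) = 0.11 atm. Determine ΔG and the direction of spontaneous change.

(CaCO₃, CaO are pure solids — omitted from Qₚ.)
Qₚ = P(CO₂) = 0.110
ΔG = RT ln(Qₚ/Kₚ) = (8.314 J mol⁻¹ K⁻¹)(1100 K) × ln(0.110/0.84)
   = (9.145 kJ/mol)(-2.033) = -18.6 kJ/mol
ΔG < 0, so the forward reaction is spontaneous (proceeds forward).

ΔG = -18.6 kJ/mol; the forward reaction is spontaneous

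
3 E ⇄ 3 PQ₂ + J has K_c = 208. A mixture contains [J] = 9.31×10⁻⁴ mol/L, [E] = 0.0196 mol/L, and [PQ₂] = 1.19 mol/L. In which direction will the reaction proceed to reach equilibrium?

at equilibrium

Q_c = [PQ₂]³·[J] / [E]³ = (1.19)³·(9.31×10⁻⁴) / (0.0196)³ = 208
Q_c = 208 = K_c, so the system is already at equilibrium.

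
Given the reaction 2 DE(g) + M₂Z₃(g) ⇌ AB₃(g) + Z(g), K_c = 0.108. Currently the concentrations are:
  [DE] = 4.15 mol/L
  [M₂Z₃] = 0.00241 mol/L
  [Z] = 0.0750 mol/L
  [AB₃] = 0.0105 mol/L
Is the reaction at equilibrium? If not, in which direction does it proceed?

Q_c = [AB₃]·[Z] / ([DE]²·[M₂Z₃]) = (0.0105)·(0.0750) / ((4.15)²·(0.00241)) = 0.0190
Q_c = 0.0190 < K_c = 0.108, so the forward reaction proceeds.

toward products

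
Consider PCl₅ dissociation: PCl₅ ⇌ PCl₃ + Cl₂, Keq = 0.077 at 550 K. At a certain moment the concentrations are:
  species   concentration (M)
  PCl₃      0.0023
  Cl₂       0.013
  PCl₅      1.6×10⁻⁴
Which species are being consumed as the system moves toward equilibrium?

PCl₃, Cl₂ (products)

Q = [PCl₃]·[Cl₂] / [PCl₅] = (0.0023)·(0.013) / (1.6×10⁻⁴) = 0.19
Q = 0.19 > Keq = 0.077: net reverse reaction.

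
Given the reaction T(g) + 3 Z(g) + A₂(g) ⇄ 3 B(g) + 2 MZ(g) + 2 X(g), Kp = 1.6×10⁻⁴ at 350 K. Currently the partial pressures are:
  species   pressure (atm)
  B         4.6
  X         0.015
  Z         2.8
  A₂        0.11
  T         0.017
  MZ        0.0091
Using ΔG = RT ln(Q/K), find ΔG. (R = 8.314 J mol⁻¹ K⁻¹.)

Qp = P(B)³·P(MZ)²·P(X)² / (P(T)·P(Z)³·P(A₂)) = (4.6)³·(0.0091)²·(0.015)² / ((0.017)·(2.8)³·(0.11)) = 4.42×10⁻⁵
ΔG = RT ln(Qp/Kp) = (8.314 J mol⁻¹ K⁻¹)(350 K) × ln(4.42×10⁻⁵/1.6×10⁻⁴)
   = (2.910 kJ/mol)(-1.286) = -3.74 kJ/mol
ΔG < 0, so the forward reaction is spontaneous (proceeds forward).

ΔG = -3.74 kJ/mol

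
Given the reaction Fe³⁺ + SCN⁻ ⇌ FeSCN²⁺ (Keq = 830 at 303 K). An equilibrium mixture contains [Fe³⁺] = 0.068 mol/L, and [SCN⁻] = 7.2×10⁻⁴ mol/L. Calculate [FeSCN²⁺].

At equilibrium, Keq = [FeSCN²⁺] / ([Fe³⁺]·[SCN⁻]) = 830.
([FeSCN²⁺]) / ((0.068)·(7.2×10⁻⁴)) = 830
[FeSCN²⁺] = 0.0406 = 0.041 mol/L

[FeSCN²⁺] = 0.041 mol/L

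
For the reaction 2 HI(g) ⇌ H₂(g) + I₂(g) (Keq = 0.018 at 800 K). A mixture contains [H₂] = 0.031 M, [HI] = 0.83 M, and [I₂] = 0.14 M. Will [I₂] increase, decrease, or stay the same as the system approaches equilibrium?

increase

Q = [H₂]·[I₂] / [HI]² = (0.031)·(0.14) / (0.83)² = 0.0063
Q = 0.0063 < Keq = 0.018: net forward reaction.
I₂ is a product, so it increases.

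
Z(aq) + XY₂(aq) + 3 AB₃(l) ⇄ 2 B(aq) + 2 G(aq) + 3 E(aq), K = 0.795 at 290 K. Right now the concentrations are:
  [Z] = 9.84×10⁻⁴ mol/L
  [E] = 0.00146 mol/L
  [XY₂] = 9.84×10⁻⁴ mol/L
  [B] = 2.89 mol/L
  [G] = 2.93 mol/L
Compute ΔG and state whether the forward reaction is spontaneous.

(AB₃ is a pure liquid — omitted from Q.)
Q = [B]²·[G]²·[E]³ / ([Z]·[XY₂]) = (2.89)²·(2.93)²·(0.00146)³ / ((9.84×10⁻⁴)·(9.84×10⁻⁴)) = 0.230
ΔG = RT ln(Q/K) = (8.314 J mol⁻¹ K⁻¹)(290 K) × ln(0.230/0.795)
   = (2.411 kJ/mol)(-1.240) = -2.99 kJ/mol
ΔG < 0, so the forward reaction is spontaneous (proceeds forward).

ΔG = -2.99 kJ/mol; the forward reaction is spontaneous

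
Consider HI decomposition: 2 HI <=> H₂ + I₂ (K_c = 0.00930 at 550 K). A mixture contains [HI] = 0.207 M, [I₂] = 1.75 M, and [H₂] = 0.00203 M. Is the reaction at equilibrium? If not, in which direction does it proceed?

reverse (toward reactants)

Q_c = [H₂]·[I₂] / [HI]² = (0.00203)·(1.75) / (0.207)² = 0.0829
Q_c = 0.0829 > K_c = 0.00930, so the reverse reaction proceeds.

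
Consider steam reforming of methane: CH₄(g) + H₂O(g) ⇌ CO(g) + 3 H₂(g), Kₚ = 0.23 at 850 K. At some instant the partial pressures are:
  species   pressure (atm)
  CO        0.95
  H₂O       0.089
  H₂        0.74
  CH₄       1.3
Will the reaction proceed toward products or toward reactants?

toward reactants

Qₚ = P(CO)·P(H₂)³ / (P(CH₄)·P(H₂O)) = (0.95)·(0.74)³ / ((1.3)·(0.089)) = 3.3
Qₚ = 3.3 > Kₚ = 0.23, so the reverse reaction proceeds.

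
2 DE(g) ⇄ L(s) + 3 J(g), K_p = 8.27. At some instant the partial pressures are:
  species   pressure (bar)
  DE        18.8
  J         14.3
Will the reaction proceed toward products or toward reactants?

at equilibrium

(L is a pure solid — omitted from Q_p.)
Q_p = P(J)³ / P(DE)² = (14.3)³ / (18.8)² = 8.27
Q_p = 8.27 = K_p, so the system is already at equilibrium.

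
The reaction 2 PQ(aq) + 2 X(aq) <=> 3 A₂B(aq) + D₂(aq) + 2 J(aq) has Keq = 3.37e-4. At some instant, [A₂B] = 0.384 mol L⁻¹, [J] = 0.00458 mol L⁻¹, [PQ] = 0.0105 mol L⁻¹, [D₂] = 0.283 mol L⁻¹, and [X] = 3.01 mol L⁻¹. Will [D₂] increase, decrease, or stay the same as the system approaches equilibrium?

stay the same

Q = [A₂B]³·[D₂]·[J]² / ([PQ]²·[X]²) = (0.384)³·(0.283)·(0.00458)² / ((0.0105)²·(3.01)²) = 3.37e-4
Q = 3.37e-4 = Keq; the system is at equilibrium.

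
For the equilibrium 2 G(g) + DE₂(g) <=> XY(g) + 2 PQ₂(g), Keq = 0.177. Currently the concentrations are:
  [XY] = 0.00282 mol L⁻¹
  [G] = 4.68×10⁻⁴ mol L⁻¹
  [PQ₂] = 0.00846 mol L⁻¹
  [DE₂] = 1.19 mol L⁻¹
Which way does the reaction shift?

Q = [XY]·[PQ₂]² / ([G]²·[DE₂]) = (0.00282)·(0.00846)² / ((4.68×10⁻⁴)²·(1.19)) = 0.774
Q = 0.774 > Keq = 0.177, so the reverse reaction proceeds.

toward reactants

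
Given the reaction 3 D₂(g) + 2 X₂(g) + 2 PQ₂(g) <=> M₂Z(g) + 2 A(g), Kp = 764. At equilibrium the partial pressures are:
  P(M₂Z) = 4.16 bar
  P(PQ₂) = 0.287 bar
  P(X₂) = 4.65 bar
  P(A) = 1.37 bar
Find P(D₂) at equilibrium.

P(D₂) = 0.179 bar

At equilibrium, Kp = P(M₂Z)·P(A)² / (P(D₂)³·P(X₂)²·P(PQ₂)²) = 764.
(4.16)·(1.37)² / ((P(D₂))³·(4.65)²·(0.287)²) = 764
P(D₂)³ = 0.00574 ⇒ P(D₂) = 0.179 bar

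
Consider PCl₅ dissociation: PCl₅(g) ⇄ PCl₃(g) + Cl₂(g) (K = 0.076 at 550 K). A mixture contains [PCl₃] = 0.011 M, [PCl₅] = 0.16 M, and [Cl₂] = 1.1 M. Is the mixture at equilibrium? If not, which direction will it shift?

Q = [PCl₃]·[Cl₂] / [PCl₅] = (0.011)·(1.1) / (0.16) = 0.076
Q = 0.076 = K; the system is at equilibrium.

yes, at equilibrium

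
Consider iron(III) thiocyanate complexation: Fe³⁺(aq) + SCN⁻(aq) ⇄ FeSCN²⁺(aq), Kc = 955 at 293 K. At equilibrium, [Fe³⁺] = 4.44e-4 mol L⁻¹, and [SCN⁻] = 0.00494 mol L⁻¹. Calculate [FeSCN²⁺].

[FeSCN²⁺] = 0.00209 mol L⁻¹

At equilibrium, Kc = [FeSCN²⁺] / ([Fe³⁺]·[SCN⁻]) = 955.
([FeSCN²⁺]) / ((4.44e-4)·(0.00494)) = 955
[FeSCN²⁺] = 0.00209 mol L⁻¹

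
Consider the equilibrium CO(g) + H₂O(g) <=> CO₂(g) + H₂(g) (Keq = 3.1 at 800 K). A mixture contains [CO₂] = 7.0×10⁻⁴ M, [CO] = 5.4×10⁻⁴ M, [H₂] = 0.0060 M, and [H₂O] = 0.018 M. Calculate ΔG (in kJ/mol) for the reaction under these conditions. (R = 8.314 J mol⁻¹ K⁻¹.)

Q = [CO₂]·[H₂] / ([CO]·[H₂O]) = (7.0×10⁻⁴)·(0.0060) / ((5.4×10⁻⁴)·(0.018)) = 0.432
ΔG = RT ln(Q/Keq) = (8.314 J mol⁻¹ K⁻¹)(800 K) × ln(0.432/3.1)
   = (6.651 kJ/mol)(-1.971) = -13.1 kJ/mol
ΔG < 0, so the forward reaction is spontaneous (proceeds forward).

ΔG = -13.1 kJ/mol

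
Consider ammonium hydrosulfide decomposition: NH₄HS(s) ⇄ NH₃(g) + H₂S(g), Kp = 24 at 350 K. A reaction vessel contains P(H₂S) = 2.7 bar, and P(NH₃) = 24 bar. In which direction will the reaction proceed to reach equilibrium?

(NH₄HS is a pure solid — omitted from Qp.)
Qp = P(NH₃)·P(H₂S) = (24)·(2.7) = 65
Qp = 65 > Kp = 24, so the reverse reaction proceeds.

to the left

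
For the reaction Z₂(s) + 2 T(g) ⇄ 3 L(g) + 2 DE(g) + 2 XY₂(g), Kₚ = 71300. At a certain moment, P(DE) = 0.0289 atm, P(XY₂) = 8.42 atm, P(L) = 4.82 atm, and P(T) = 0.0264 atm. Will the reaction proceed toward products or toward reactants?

to the right

(Z₂ is a pure solid — omitted from Qₚ.)
Qₚ = P(L)³·P(DE)²·P(XY₂)² / P(T)² = (4.82)³·(0.0289)²·(8.42)² / (0.0264)² = 9510
Qₚ = 9510 < Kₚ = 71300, so the forward reaction proceeds.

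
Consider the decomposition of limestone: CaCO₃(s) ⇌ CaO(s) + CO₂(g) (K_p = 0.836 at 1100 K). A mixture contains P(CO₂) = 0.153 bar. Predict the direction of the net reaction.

forward (toward products)

(CaCO₃, CaO are pure solids — omitted from Q_p.)
Q_p = P(CO₂) = 0.153
Q_p = 0.153 < K_p = 0.836, so the forward reaction proceeds.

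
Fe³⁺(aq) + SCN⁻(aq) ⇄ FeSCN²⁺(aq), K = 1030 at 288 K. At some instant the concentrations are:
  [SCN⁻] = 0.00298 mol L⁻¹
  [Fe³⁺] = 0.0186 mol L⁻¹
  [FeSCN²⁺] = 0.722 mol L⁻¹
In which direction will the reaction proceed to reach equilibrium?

Q = [FeSCN²⁺] / ([Fe³⁺]·[SCN⁻]) = (0.722) / ((0.0186)·(0.00298)) = 13000
Q = 13000 > K = 1030, so the reverse reaction proceeds.

reverse (toward reactants)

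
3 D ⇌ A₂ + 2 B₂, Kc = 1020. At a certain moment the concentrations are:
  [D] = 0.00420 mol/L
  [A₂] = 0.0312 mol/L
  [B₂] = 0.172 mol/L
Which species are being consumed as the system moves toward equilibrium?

A₂, B₂ (products)

Qc = [A₂]·[B₂]² / [D]³ = (0.0312)·(0.172)² / (0.00420)³ = 12500
Qc = 12500 > Kc = 1020: net reverse reaction.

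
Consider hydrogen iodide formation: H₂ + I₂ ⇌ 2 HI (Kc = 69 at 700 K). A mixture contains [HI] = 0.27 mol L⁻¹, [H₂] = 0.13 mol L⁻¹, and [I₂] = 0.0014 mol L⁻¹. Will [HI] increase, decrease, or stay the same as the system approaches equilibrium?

Qc = [HI]² / ([H₂]·[I₂]) = (0.27)² / ((0.13)·(0.0014)) = 400
Qc = 400 > Kc = 69: net reverse reaction.
HI is a product, so it decreases.

decrease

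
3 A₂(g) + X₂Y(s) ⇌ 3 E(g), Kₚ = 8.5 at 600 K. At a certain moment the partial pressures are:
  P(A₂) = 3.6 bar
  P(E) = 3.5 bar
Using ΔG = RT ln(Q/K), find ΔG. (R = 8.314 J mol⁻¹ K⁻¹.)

(X₂Y is a pure solid — omitted from Qₚ.)
Qₚ = P(E)³ / P(A₂)³ = (3.5)³ / (3.6)³ = 0.919
ΔG = RT ln(Qₚ/Kₚ) = (8.314 J mol⁻¹ K⁻¹)(600 K) × ln(0.919/8.5)
   = (4.988 kJ/mol)(-2.225) = -11.1 kJ/mol
ΔG < 0, so the forward reaction is spontaneous (proceeds forward).

ΔG = -11.1 kJ/mol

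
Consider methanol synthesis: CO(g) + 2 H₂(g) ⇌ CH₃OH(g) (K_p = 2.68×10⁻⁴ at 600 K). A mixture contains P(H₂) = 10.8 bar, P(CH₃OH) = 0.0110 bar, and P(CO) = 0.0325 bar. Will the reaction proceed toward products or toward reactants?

toward reactants

Q_p = P(CH₃OH) / (P(CO)·P(H₂)²) = (0.0110) / ((0.0325)·(10.8)²) = 0.00290
Q_p = 0.00290 > K_p = 2.68×10⁻⁴, so the reverse reaction proceeds.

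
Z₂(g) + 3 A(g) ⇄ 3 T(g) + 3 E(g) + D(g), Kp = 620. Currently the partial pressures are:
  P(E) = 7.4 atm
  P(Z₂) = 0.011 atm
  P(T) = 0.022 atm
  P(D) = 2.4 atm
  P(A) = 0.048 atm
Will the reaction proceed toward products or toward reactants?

toward reactants

Qp = P(T)³·P(E)³·P(D) / (P(Z₂)·P(A)³) = (0.022)³·(7.4)³·(2.4) / ((0.011)·(0.048)³) = 8500
Qp = 8500 > Kp = 620, so the reverse reaction proceeds.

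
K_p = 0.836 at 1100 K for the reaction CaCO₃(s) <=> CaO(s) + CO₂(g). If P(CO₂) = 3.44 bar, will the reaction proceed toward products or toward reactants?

(CaCO₃, CaO are pure solids — omitted from Q_p.)
Q_p = P(CO₂) = 3.44
Q_p = 3.44 > K_p = 0.836, so the reverse reaction proceeds.

toward reactants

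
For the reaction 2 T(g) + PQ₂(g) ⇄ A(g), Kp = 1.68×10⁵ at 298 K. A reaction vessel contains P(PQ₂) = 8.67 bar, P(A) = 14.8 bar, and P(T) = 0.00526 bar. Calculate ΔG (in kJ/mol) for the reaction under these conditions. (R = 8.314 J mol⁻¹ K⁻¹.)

ΔG = -2.48 kJ/mol

Qp = P(A) / (P(T)²·P(PQ₂)) = (14.8) / ((0.00526)²·(8.67)) = 61700
ΔG = RT ln(Qp/Kp) = (8.314 J mol⁻¹ K⁻¹)(298 K) × ln(61700/1.68×10⁵)
   = (2.478 kJ/mol)(-1.002) = -2.48 kJ/mol
ΔG < 0, so the forward reaction is spontaneous (proceeds forward).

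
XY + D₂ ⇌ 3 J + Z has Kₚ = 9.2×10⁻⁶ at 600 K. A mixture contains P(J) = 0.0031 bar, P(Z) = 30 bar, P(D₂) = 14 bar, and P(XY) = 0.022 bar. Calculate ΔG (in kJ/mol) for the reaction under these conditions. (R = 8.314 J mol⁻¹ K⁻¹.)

Qₚ = P(J)³·P(Z) / (P(XY)·P(D₂)) = (0.0031)³·(30) / ((0.022)·(14)) = 2.90×10⁻⁶
ΔG = RT ln(Qₚ/Kₚ) = (8.314 J mol⁻¹ K⁻¹)(600 K) × ln(2.90×10⁻⁶/9.2×10⁻⁶)
   = (4.988 kJ/mol)(-1.154) = -5.76 kJ/mol
ΔG < 0, so the forward reaction is spontaneous (proceeds forward).

ΔG = -5.76 kJ/mol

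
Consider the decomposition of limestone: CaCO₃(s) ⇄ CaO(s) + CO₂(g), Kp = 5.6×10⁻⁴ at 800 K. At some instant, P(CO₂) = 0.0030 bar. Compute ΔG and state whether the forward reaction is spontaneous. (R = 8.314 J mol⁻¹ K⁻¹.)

(CaCO₃, CaO are pure solids — omitted from Qp.)
Qp = P(CO₂) = 0.00300
ΔG = RT ln(Qp/Kp) = (8.314 J mol⁻¹ K⁻¹)(800 K) × ln(0.00300/5.6×10⁻⁴)
   = (6.651 kJ/mol)(1.678) = 11.2 kJ/mol
ΔG > 0, so the forward reaction is non-spontaneous (proceeds in reverse).

ΔG = 11.2 kJ/mol; the forward reaction is non-spontaneous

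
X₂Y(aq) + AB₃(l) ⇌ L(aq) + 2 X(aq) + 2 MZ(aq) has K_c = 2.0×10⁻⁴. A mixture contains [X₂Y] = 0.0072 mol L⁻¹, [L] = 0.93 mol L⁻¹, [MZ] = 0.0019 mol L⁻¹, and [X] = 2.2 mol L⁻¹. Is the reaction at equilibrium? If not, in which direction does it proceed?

reverse (toward reactants)

(AB₃ is a pure liquid — omitted from Q_c.)
Q_c = [L]·[X]²·[MZ]² / [X₂Y] = (0.93)·(2.2)²·(0.0019)² / (0.0072) = 0.0023
Q_c = 0.0023 > K_c = 2.0×10⁻⁴, so the reverse reaction proceeds.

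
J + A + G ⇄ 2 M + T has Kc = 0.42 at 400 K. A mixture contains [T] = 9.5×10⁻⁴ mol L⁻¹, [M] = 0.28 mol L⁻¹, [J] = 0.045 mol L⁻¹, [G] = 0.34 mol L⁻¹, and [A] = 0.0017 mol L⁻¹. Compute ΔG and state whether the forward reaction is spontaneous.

ΔG = 6.38 kJ/mol; the forward reaction is non-spontaneous

Qc = [M]²·[T] / ([J]·[A]·[G]) = (0.28)²·(9.5×10⁻⁴) / ((0.045)·(0.0017)·(0.34)) = 2.86
ΔG = RT ln(Qc/Kc) = (8.314 J mol⁻¹ K⁻¹)(400 K) × ln(2.86/0.42)
   = (3.326 kJ/mol)(1.918) = 6.38 kJ/mol
ΔG > 0, so the forward reaction is non-spontaneous (proceeds in reverse).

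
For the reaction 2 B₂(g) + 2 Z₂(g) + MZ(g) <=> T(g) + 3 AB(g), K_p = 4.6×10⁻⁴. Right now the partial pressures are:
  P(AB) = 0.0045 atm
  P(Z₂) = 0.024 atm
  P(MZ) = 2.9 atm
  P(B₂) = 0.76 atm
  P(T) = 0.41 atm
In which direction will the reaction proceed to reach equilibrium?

Q_p = P(T)·P(AB)³ / (P(B₂)²·P(Z₂)²·P(MZ)) = (0.41)·(0.0045)³ / ((0.76)²·(0.024)²·(2.9)) = 3.9×10⁻⁵
Q_p = 3.9×10⁻⁵ < K_p = 4.6×10⁻⁴, so the forward reaction proceeds.

in the forward direction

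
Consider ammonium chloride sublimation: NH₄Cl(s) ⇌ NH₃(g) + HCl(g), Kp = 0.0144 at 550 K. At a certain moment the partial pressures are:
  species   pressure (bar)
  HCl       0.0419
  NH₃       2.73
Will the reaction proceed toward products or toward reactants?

reverse (toward reactants)

(NH₄Cl is a pure solid — omitted from Qp.)
Qp = P(NH₃)·P(HCl) = (2.73)·(0.0419) = 0.114
Qp = 0.114 > Kp = 0.0144, so the reverse reaction proceeds.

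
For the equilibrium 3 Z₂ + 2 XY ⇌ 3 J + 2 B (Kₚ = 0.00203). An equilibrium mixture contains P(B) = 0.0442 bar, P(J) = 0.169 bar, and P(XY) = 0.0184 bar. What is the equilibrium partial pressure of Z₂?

P(Z₂) = 2.39 bar

At equilibrium, Kₚ = P(J)³·P(B)² / (P(Z₂)³·P(XY)²) = 0.00203.
(0.169)³·(0.0442)² / ((P(Z₂))³·(0.0184)²) = 0.00203
P(Z₂)³ = 13.7 ⇒ P(Z₂) = 2.39 bar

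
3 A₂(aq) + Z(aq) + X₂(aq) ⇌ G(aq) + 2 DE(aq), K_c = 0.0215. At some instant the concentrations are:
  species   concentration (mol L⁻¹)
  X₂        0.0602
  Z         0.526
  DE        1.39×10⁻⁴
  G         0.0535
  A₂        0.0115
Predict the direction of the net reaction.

at equilibrium

Q_c = [G]·[DE]² / ([A₂]³·[Z]·[X₂]) = (0.0535)·(1.39×10⁻⁴)² / ((0.0115)³·(0.526)·(0.0602)) = 0.0215
Q_c = 0.0215 = K_c, so the system is already at equilibrium.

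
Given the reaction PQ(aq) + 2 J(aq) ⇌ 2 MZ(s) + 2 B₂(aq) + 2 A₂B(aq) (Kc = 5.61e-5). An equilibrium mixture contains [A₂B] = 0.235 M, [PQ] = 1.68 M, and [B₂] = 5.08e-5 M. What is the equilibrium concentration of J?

(MZ is a pure solid — omitted from Kc.)
At equilibrium, Kc = [B₂]²·[A₂B]² / ([PQ]·[J]²) = 5.61e-5.
(5.08e-5)²·(0.235)² / ((1.68)·([J])²) = 5.61e-5
[J]² = 1.51e-6 ⇒ [J] = 0.00123 M

[J] = 0.00123 M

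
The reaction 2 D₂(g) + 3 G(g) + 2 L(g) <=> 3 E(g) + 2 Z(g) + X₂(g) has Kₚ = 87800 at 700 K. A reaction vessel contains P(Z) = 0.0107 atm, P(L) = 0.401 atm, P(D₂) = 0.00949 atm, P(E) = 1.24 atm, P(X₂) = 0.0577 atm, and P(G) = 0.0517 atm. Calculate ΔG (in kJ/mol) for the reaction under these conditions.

ΔG = -15.3 kJ/mol

Qₚ = P(E)³·P(Z)²·P(X₂) / (P(D₂)²·P(G)³·P(L)²) = (1.24)³·(0.0107)²·(0.0577) / ((0.00949)²·(0.0517)³·(0.401)²) = 6290
ΔG = RT ln(Qₚ/Kₚ) = (8.314 J mol⁻¹ K⁻¹)(700 K) × ln(6290/87800)
   = (5.820 kJ/mol)(-2.636) = -15.3 kJ/mol
ΔG < 0, so the forward reaction is spontaneous (proceeds forward).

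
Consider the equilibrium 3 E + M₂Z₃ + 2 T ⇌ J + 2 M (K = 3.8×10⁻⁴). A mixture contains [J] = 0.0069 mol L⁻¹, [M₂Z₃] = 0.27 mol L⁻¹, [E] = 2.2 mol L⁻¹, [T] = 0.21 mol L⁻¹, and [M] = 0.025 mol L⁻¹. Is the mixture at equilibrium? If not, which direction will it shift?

Q = [J]·[M]² / ([E]³·[M₂Z₃]·[T]²) = (0.0069)·(0.025)² / ((2.2)³·(0.27)·(0.21)²) = 3.4×10⁻⁵
Q = 3.4×10⁻⁵ < K = 3.8×10⁻⁴: net forward reaction.

no; Q < K, reaction proceeds forward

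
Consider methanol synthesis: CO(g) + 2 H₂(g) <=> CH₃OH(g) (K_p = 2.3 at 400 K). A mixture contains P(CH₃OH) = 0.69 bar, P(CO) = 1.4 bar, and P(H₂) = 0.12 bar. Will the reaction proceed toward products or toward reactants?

Q_p = P(CH₃OH) / (P(CO)·P(H₂)²) = (0.69) / ((1.4)·(0.12)²) = 34
Q_p = 34 > K_p = 2.3, so the reverse reaction proceeds.

to the left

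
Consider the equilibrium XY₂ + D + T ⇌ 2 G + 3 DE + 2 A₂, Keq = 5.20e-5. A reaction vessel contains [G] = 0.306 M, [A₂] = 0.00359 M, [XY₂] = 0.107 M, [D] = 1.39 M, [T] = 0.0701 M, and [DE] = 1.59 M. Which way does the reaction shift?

Q = [G]²·[DE]³·[A₂]² / ([XY₂]·[D]·[T]) = (0.306)²·(1.59)³·(0.00359)² / ((0.107)·(1.39)·(0.0701)) = 4.65e-4
Q = 4.65e-4 > Keq = 5.20e-5, so the reverse reaction proceeds.

to the left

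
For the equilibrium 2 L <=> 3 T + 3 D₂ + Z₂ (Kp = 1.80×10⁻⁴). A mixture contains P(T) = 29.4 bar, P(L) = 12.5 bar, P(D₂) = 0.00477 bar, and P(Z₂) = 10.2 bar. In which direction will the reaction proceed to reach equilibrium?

Qp = P(T)³·P(D₂)³·P(Z₂) / P(L)² = (29.4)³·(0.00477)³·(10.2) / (12.5)² = 1.80×10⁻⁴
Qp = 1.80×10⁻⁴ = Kp, so the system is already at equilibrium.

neither direction; the system is at equilibrium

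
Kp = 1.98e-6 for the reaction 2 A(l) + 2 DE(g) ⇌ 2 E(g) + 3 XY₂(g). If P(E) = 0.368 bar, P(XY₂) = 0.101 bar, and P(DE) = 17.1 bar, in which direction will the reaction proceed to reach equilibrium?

in the forward direction

(A is a pure liquid — omitted from Qp.)
Qp = P(E)²·P(XY₂)³ / P(DE)² = (0.368)²·(0.101)³ / (17.1)² = 4.77e-7
Qp = 4.77e-7 < Kp = 1.98e-6, so the forward reaction proceeds.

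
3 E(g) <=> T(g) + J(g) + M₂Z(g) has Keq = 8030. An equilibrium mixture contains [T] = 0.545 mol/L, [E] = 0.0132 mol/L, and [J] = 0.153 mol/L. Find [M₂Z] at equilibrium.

At equilibrium, Keq = [T]·[J]·[M₂Z] / [E]³ = 8030.
(0.545)·(0.153)·([M₂Z]) / (0.0132)³ = 8030
[M₂Z] = 0.221 mol/L

[M₂Z] = 0.221 mol/L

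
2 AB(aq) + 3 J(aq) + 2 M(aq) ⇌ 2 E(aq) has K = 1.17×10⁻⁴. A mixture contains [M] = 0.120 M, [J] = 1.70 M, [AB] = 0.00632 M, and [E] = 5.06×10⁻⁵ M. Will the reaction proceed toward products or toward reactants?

toward reactants

Q = [E]² / ([AB]²·[J]³·[M]²) = (5.06×10⁻⁵)² / ((0.00632)²·(1.70)³·(0.120)²) = 9.06×10⁻⁴
Q = 9.06×10⁻⁴ > K = 1.17×10⁻⁴, so the reverse reaction proceeds.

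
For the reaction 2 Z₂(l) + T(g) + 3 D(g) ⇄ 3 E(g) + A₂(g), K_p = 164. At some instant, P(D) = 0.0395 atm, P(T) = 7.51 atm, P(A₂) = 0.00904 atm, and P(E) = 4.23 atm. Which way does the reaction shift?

in the reverse direction

(Z₂ is a pure liquid — omitted from Q_p.)
Q_p = P(E)³·P(A₂) / (P(T)·P(D)³) = (4.23)³·(0.00904) / ((7.51)·(0.0395)³) = 1480
Q_p = 1480 > K_p = 164, so the reverse reaction proceeds.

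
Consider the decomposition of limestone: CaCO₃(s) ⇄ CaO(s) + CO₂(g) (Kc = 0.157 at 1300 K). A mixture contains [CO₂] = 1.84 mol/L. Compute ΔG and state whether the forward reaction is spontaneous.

ΔG = 26.6 kJ/mol; the forward reaction is non-spontaneous

(CaCO₃, CaO are pure solids — omitted from Qc.)
Qc = [CO₂] = 1.84
ΔG = RT ln(Qc/Kc) = (8.314 J mol⁻¹ K⁻¹)(1300 K) × ln(1.84/0.157)
   = (10.81 kJ/mol)(2.461) = 26.6 kJ/mol
ΔG > 0, so the forward reaction is non-spontaneous (proceeds in reverse).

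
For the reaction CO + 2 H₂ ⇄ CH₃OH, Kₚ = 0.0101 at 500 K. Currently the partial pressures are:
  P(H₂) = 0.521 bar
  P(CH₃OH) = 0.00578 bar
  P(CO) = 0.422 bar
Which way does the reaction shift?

Qₚ = P(CH₃OH) / (P(CO)·P(H₂)²) = (0.00578) / ((0.422)·(0.521)²) = 0.0505
Qₚ = 0.0505 > Kₚ = 0.0101, so the reverse reaction proceeds.

toward reactants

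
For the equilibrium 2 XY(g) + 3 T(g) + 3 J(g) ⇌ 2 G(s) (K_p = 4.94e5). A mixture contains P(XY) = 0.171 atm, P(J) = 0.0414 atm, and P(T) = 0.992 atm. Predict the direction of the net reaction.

(G is a pure solid — omitted from Q_p.)
Q_p = 1 / (P(XY)²·P(T)³·P(J)³) = 1 / ((0.171)²·(0.992)³·(0.0414)³) = 4.94e5
Q_p = 4.94e5 = K_p, so the system is already at equilibrium.

at equilibrium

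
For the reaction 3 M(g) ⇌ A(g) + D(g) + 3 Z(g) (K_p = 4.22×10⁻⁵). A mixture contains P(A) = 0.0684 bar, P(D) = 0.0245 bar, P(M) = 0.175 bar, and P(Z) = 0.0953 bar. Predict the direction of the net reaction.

Q_p = P(A)·P(D)·P(Z)³ / P(M)³ = (0.0684)·(0.0245)·(0.0953)³ / (0.175)³ = 2.71×10⁻⁴
Q_p = 2.71×10⁻⁴ > K_p = 4.22×10⁻⁵, so the reverse reaction proceeds.

in the reverse direction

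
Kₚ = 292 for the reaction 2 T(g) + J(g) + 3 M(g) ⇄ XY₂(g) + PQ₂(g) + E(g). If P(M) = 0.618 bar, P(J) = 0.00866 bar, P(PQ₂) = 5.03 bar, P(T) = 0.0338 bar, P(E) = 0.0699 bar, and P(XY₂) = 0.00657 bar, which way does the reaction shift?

in the reverse direction

Qₚ = P(XY₂)·P(PQ₂)·P(E) / (P(T)²·P(J)·P(M)³) = (0.00657)·(5.03)·(0.0699) / ((0.0338)²·(0.00866)·(0.618)³) = 989
Qₚ = 989 > Kₚ = 292, so the reverse reaction proceeds.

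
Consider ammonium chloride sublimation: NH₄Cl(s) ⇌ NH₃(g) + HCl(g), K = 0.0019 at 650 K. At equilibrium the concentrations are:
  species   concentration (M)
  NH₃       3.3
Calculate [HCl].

[HCl] = 5.8e-4 M

(NH₄Cl is a pure solid — omitted from K.)
At equilibrium, K = [NH₃]·[HCl] = 0.0019.
(3.3)·([HCl]) = 0.0019
[HCl] = 5.76e-4 = 5.8e-4 M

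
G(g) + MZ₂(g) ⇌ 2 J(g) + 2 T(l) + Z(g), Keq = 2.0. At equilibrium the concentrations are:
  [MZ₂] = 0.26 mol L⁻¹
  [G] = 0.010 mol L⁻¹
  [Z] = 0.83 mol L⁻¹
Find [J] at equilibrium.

[J] = 0.079 mol L⁻¹

(T is a pure liquid — omitted from Keq.)
At equilibrium, Keq = [J]²·[Z] / ([G]·[MZ₂]) = 2.0.
([J])²·(0.83) / ((0.010)·(0.26)) = 2.0
[J]² = 0.00627 ⇒ [J] = 0.079 mol L⁻¹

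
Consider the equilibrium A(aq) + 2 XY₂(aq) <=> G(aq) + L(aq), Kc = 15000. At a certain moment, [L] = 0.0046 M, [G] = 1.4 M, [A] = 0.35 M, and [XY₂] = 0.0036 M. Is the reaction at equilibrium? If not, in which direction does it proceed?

in the forward direction

Qc = [G]·[L] / ([A]·[XY₂]²) = (1.4)·(0.0046) / ((0.35)·(0.0036)²) = 1400
Qc = 1400 < Kc = 15000, so the forward reaction proceeds.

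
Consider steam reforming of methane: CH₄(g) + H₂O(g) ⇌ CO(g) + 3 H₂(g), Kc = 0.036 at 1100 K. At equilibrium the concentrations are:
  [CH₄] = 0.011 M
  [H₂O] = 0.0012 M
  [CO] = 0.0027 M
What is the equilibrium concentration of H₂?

[H₂] = 0.056 M

At equilibrium, Kc = [CO]·[H₂]³ / ([CH₄]·[H₂O]) = 0.036.
(0.0027)·([H₂])³ / ((0.011)·(0.0012)) = 0.036
[H₂]³ = 1.76×10⁻⁴ ⇒ [H₂] = 0.056 M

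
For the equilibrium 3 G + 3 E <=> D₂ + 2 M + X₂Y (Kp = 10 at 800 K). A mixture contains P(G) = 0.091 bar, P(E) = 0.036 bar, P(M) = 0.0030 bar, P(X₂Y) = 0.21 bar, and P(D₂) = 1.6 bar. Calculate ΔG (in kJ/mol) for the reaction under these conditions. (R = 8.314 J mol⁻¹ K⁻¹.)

ΔG = 14.3 kJ/mol

Qp = P(D₂)·P(M)²·P(X₂Y) / (P(G)³·P(E)³) = (1.6)·(0.0030)²·(0.21) / ((0.091)³·(0.036)³) = 86.0
ΔG = RT ln(Qp/Kp) = (8.314 J mol⁻¹ K⁻¹)(800 K) × ln(86.0/10)
   = (6.651 kJ/mol)(2.152) = 14.3 kJ/mol
ΔG > 0, so the forward reaction is non-spontaneous (proceeds in reverse).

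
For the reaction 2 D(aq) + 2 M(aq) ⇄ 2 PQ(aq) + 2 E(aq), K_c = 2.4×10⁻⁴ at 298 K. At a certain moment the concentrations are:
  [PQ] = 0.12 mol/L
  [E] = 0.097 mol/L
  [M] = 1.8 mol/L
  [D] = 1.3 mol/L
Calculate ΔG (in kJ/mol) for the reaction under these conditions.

ΔG = -5.63 kJ/mol

Q_c = [PQ]²·[E]² / ([D]²·[M]²) = (0.12)²·(0.097)² / ((1.3)²·(1.8)²) = 2.47×10⁻⁵
ΔG = RT ln(Q_c/K_c) = (8.314 J mol⁻¹ K⁻¹)(298 K) × ln(2.47×10⁻⁵/2.4×10⁻⁴)
   = (2.478 kJ/mol)(-2.274) = -5.63 kJ/mol
ΔG < 0, so the forward reaction is spontaneous (proceeds forward).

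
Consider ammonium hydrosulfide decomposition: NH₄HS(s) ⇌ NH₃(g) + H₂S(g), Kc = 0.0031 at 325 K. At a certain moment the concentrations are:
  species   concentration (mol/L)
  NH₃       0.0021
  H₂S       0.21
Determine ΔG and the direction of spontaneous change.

ΔG = -5.27 kJ/mol; the forward reaction is spontaneous

(NH₄HS is a pure solid — omitted from Qc.)
Qc = [NH₃]·[H₂S] = (0.0021)·(0.21) = 4.41×10⁻⁴
ΔG = RT ln(Qc/Kc) = (8.314 J mol⁻¹ K⁻¹)(325 K) × ln(4.41×10⁻⁴/0.0031)
   = (2.702 kJ/mol)(-1.950) = -5.27 kJ/mol
ΔG < 0, so the forward reaction is spontaneous (proceeds forward).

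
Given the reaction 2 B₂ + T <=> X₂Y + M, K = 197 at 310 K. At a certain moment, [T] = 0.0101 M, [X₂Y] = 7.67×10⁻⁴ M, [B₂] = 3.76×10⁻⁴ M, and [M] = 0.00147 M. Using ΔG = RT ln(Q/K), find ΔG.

ΔG = 3.58 kJ/mol

Q = [X₂Y]·[M] / ([B₂]²·[T]) = (7.67×10⁻⁴)·(0.00147) / ((3.76×10⁻⁴)²·(0.0101)) = 790
ΔG = RT ln(Q/K) = (8.314 J mol⁻¹ K⁻¹)(310 K) × ln(790/197)
   = (2.577 kJ/mol)(1.389) = 3.58 kJ/mol
ΔG > 0, so the forward reaction is non-spontaneous (proceeds in reverse).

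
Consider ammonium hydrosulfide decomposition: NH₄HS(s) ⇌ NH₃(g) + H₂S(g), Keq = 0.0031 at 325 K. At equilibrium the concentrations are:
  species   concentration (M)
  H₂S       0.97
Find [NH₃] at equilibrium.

(NH₄HS is a pure solid — omitted from Keq.)
At equilibrium, Keq = [NH₃]·[H₂S] = 0.0031.
([NH₃])·(0.97) = 0.0031
[NH₃] = 0.00320 = 0.0032 M

[NH₃] = 0.0032 M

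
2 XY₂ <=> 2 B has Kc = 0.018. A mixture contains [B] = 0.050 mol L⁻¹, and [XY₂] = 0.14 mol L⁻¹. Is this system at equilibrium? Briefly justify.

no; Q > K, reaction proceeds in reverse

Qc = [B]² / [XY₂]² = (0.050)² / (0.14)² = 0.13
Qc = 0.13 > Kc = 0.018: net reverse reaction.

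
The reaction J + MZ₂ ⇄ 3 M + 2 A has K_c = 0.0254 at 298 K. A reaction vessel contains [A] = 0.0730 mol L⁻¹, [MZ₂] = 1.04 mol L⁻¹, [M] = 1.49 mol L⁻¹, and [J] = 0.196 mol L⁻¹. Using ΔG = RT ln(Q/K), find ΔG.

Q_c = [M]³·[A]² / ([J]·[MZ₂]) = (1.49)³·(0.0730)² / ((0.196)·(1.04)) = 0.0865
ΔG = RT ln(Q_c/K_c) = (8.314 J mol⁻¹ K⁻¹)(298 K) × ln(0.0865/0.0254)
   = (2.478 kJ/mol)(1.225) = 3.04 kJ/mol
ΔG > 0, so the forward reaction is non-spontaneous (proceeds in reverse).

ΔG = 3.04 kJ/mol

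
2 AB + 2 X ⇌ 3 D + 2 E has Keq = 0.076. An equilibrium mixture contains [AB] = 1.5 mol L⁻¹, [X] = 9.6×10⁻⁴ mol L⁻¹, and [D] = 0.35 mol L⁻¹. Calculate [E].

At equilibrium, Keq = [D]³·[E]² / ([AB]²·[X]²) = 0.076.
(0.35)³·([E])² / ((1.5)²·(9.6×10⁻⁴)²) = 0.076
[E]² = 3.68×10⁻⁶ ⇒ [E] = 0.0019 mol L⁻¹

[E] = 0.0019 mol L⁻¹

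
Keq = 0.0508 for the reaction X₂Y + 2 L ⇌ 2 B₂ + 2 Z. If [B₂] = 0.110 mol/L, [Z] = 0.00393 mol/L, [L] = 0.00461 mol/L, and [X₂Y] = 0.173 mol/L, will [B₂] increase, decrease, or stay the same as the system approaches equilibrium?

stay the same

Q = [B₂]²·[Z]² / ([X₂Y]·[L]²) = (0.110)²·(0.00393)² / ((0.173)·(0.00461)²) = 0.0508
Q = 0.0508 = Keq; the system is at equilibrium.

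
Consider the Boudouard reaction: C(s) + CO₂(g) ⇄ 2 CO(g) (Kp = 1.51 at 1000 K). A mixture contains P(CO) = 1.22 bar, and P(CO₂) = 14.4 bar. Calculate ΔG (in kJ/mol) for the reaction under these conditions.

ΔG = -22.3 kJ/mol

(C is a pure solid — omitted from Qp.)
Qp = P(CO)² / P(CO₂) = (1.22)² / (14.4) = 0.103
ΔG = RT ln(Qp/Kp) = (8.314 J mol⁻¹ K⁻¹)(1000 K) × ln(0.103/1.51)
   = (8.314 kJ/mol)(-2.685) = -22.3 kJ/mol
ΔG < 0, so the forward reaction is spontaneous (proceeds forward).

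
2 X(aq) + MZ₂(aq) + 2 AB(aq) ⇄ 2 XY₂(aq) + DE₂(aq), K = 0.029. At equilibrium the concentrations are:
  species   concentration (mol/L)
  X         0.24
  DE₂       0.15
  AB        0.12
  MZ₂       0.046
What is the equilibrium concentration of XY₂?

[XY₂] = 0.0027 mol/L

At equilibrium, K = [XY₂]²·[DE₂] / ([X]²·[MZ₂]·[AB]²) = 0.029.
([XY₂])²·(0.15) / ((0.24)²·(0.046)·(0.12)²) = 0.029
[XY₂]² = 7.38×10⁻⁶ ⇒ [XY₂] = 0.0027 mol/L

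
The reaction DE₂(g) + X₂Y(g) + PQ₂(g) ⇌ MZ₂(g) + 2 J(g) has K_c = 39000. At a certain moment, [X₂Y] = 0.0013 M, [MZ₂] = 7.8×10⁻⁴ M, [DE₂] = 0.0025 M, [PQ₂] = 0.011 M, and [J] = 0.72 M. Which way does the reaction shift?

Q_c = [MZ₂]·[J]² / ([DE₂]·[X₂Y]·[PQ₂]) = (7.8×10⁻⁴)·(0.72)² / ((0.0025)·(0.0013)·(0.011)) = 11000
Q_c = 11000 < K_c = 39000, so the forward reaction proceeds.

forward (toward products)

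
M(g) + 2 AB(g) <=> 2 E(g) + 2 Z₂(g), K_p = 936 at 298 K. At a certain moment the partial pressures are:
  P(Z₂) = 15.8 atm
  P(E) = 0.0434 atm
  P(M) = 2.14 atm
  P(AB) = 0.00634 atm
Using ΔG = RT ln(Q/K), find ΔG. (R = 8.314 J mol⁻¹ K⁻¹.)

Q_p = P(E)²·P(Z₂)² / (P(M)·P(AB)²) = (0.0434)²·(15.8)² / ((2.14)·(0.00634)²) = 5470
ΔG = RT ln(Q_p/K_p) = (8.314 J mol⁻¹ K⁻¹)(298 K) × ln(5470/936)
   = (2.478 kJ/mol)(1.765) = 4.37 kJ/mol
ΔG > 0, so the forward reaction is non-spontaneous (proceeds in reverse).

ΔG = 4.37 kJ/mol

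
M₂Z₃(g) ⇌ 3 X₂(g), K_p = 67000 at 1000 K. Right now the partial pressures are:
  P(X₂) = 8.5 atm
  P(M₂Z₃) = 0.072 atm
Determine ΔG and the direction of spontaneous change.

Q_p = P(X₂)³ / P(M₂Z₃) = (8.5)³ / (0.072) = 8530
ΔG = RT ln(Q_p/K_p) = (8.314 J mol⁻¹ K⁻¹)(1000 K) × ln(8530/67000)
   = (8.314 kJ/mol)(-2.061) = -17.1 kJ/mol
ΔG < 0, so the forward reaction is spontaneous (proceeds forward).

ΔG = -17.1 kJ/mol; the forward reaction is spontaneous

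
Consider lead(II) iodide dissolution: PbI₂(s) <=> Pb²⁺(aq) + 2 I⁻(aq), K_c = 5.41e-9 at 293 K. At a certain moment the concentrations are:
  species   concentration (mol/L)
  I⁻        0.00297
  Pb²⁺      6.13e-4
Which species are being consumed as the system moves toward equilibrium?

(PbI₂ is a pure solid — omitted from Q_c.)
Q_c = [Pb²⁺]·[I⁻]² = (6.13e-4)·(0.00297)² = 5.41e-9
Q_c = 5.41e-9 = K_c; the system is at equilibrium.

none (at equilibrium)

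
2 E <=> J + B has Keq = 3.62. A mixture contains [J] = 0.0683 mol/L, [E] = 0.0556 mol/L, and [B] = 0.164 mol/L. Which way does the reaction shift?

no net change (already at equilibrium)

Q = [J]·[B] / [E]² = (0.0683)·(0.164) / (0.0556)² = 3.62
Q = 3.62 = Keq, so the system is already at equilibrium.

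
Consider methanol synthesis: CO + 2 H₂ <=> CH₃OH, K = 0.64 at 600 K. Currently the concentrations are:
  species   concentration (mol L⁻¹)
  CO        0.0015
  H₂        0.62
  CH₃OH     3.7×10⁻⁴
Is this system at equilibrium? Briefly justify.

yes, at equilibrium

Q = [CH₃OH] / ([CO]·[H₂]²) = (3.7×10⁻⁴) / ((0.0015)·(0.62)²) = 0.64
Q = 0.64 = K; the system is at equilibrium.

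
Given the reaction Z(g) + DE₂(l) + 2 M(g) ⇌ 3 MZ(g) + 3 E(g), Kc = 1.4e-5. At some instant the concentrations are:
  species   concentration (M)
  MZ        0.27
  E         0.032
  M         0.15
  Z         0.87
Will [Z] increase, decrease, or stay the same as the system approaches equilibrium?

(DE₂ is a pure liquid — omitted from Qc.)
Qc = [MZ]³·[E]³ / ([Z]·[M]²) = (0.27)³·(0.032)³ / ((0.87)·(0.15)²) = 3.3e-5
Qc = 3.3e-5 > Kc = 1.4e-5: net reverse reaction.
Z is a reactant, so it increases.

increase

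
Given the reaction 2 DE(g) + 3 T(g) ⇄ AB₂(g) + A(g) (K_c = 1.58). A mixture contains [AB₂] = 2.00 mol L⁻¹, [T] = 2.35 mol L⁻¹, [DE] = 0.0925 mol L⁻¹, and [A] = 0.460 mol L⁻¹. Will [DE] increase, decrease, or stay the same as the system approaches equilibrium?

increase

Q_c = [AB₂]·[A] / ([DE]²·[T]³) = (2.00)·(0.460) / ((0.0925)²·(2.35)³) = 8.29
Q_c = 8.29 > K_c = 1.58: net reverse reaction.
DE is a reactant, so it increases.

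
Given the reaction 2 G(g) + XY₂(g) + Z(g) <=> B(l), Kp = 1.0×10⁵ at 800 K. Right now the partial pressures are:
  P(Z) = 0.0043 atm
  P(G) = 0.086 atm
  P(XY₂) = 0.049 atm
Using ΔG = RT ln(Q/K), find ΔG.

(B is a pure liquid — omitted from Qp.)
Qp = 1 / (P(G)²·P(XY₂)·P(Z)) = 1 / ((0.086)²·(0.049)·(0.0043)) = 6.42×10⁵
ΔG = RT ln(Qp/Kp) = (8.314 J mol⁻¹ K⁻¹)(800 K) × ln(6.42×10⁵/1.0×10⁵)
   = (6.651 kJ/mol)(1.859) = 12.4 kJ/mol
ΔG > 0, so the forward reaction is non-spontaneous (proceeds in reverse).

ΔG = 12.4 kJ/mol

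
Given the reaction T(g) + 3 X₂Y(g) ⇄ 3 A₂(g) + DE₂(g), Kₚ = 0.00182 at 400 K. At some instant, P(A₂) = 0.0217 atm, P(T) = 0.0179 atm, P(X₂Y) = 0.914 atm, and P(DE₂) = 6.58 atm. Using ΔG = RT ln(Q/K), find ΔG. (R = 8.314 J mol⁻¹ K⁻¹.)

ΔG = 3.31 kJ/mol

Qₚ = P(A₂)³·P(DE₂) / (P(T)·P(X₂Y)³) = (0.0217)³·(6.58) / ((0.0179)·(0.914)³) = 0.00492
ΔG = RT ln(Qₚ/Kₚ) = (8.314 J mol⁻¹ K⁻¹)(400 K) × ln(0.00492/0.00182)
   = (3.326 kJ/mol)(0.9945) = 3.31 kJ/mol
ΔG > 0, so the forward reaction is non-spontaneous (proceeds in reverse).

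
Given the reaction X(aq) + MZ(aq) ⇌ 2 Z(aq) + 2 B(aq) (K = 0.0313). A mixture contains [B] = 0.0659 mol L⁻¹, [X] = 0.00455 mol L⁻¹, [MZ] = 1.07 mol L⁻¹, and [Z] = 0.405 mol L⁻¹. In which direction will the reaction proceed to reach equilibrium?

Q = [Z]²·[B]² / ([X]·[MZ]) = (0.405)²·(0.0659)² / ((0.00455)·(1.07)) = 0.146
Q = 0.146 > K = 0.0313, so the reverse reaction proceeds.

in the reverse direction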